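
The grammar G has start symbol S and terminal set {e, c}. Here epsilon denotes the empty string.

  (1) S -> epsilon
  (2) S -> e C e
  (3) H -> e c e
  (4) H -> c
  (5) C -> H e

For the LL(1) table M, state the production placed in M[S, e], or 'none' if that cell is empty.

FIRST(S) = {epsilon, e}
FIRST(H) = {c, e}
FIRST(C) = {c, e}  (via H e)
FOLLOW(S) includes $ since S is the start symbol.
FOLLOW(S): S appears on no right-hand side. Thus FOLLOW(S) = {$}.
For S -> epsilon: FIRST(epsilon) = {epsilon}, so it goes in M[S, t] for t ∈ {}; since epsilon ∈ FIRST, also for every t ∈ FOLLOW(S) = {$}.
For S -> e C e: FIRST(e C e) = {e}, so it goes in M[S, t] for t ∈ {e}.

S -> e C e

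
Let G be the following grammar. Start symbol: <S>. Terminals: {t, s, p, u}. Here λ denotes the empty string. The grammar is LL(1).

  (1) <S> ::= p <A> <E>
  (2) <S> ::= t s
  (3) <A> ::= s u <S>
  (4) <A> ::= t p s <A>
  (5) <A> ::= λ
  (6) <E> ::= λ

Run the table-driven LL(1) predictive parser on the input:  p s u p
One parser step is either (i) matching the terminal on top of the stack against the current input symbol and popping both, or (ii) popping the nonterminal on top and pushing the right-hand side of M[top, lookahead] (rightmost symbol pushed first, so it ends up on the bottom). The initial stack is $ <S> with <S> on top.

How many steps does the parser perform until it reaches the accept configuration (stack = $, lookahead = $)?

      Stack            Input      Action
   1  $ <S>            p s u p $  expand <S> ::= p <A> <E>
   2  $ <E> <A> p      p s u p $  match p
   3  $ <E> <A>        s u p $    expand <A> ::= s u <S>
   4  $ <E> <S> u s    s u p $    match s
   5  $ <E> <S> u      u p $      match u
   6  $ <E> <S>        p $        expand <S> ::= p <A> <E>
   7  $ <E> <E> <A> p  p $        match p
   8  $ <E> <E> <A>    $          expand <A> ::= λ
   9  $ <E> <E>        $          expand <E> ::= λ
  10  $ <E>            $          expand <E> ::= λ
Accept reached after 10 steps.

10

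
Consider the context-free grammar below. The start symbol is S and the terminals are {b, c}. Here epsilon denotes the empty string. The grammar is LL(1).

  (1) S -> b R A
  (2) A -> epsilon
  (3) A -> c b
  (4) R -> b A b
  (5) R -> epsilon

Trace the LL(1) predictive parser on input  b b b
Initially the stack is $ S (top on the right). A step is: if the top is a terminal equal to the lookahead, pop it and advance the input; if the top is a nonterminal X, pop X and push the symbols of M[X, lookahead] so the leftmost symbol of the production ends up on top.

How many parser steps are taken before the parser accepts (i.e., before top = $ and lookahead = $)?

step 1: stack=$ S  input=b b b $  — expand S -> b R A
step 2: stack=$ A R b  input=b b b $  — match b
step 3: stack=$ A R  input=b b $  — expand R -> b A b
step 4: stack=$ A b A b  input=b b $  — match b
step 5: stack=$ A b A  input=b $  — expand A -> epsilon
step 6: stack=$ A b  input=b $  — match b
step 7: stack=$ A  input=$  — expand A -> epsilon
Accept reached after 7 steps.

7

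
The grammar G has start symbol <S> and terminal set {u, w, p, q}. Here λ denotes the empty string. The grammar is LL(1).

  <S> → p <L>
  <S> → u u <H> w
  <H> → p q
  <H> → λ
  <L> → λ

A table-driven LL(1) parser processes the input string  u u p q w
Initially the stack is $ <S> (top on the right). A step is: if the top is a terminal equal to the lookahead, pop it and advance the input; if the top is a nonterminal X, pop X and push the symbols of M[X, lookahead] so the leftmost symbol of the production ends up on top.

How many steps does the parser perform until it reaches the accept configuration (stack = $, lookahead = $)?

step 1: stack=$ <S>  input=u u p q w $  — expand <S> → u u <H> w
step 2: stack=$ w <H> u u  input=u u p q w $  — match u
step 3: stack=$ w <H> u  input=u p q w $  — match u
step 4: stack=$ w <H>  input=p q w $  — expand <H> → p q
step 5: stack=$ w q p  input=p q w $  — match p
step 6: stack=$ w q  input=q w $  — match q
step 7: stack=$ w  input=w $  — match w
Accept reached after 7 steps.

7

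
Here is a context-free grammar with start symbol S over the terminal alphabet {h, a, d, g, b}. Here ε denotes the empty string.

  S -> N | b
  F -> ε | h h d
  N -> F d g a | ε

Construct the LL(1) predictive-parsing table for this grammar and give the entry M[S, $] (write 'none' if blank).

S -> N

FIRST(F): from F->ε we get {ε}; from F->h h d we get {h}. So FIRST(F) = {ε, h}.
FIRST(N): from N->F d g a we get {d, h}; from N->ε we get {ε}. So FIRST(N) = {ε, d, h}.
FIRST(S): from S->N we get {ε, d, h}; from S->b we get {b}. So FIRST(S) = {ε, b, d, h}.
FOLLOW(S) includes $ since S is the start symbol.
FOLLOW(S): S appears on no right-hand side. Thus FOLLOW(S) = {$}.
For S -> N: FIRST(N) = {ε, d, h}, so it goes in M[S, t] for t ∈ {d, h}; since ε ∈ FIRST, also for every t ∈ FOLLOW(S) = {$}.
For S -> b: FIRST(b) = {b}, so it goes in M[S, t] for t ∈ {b}.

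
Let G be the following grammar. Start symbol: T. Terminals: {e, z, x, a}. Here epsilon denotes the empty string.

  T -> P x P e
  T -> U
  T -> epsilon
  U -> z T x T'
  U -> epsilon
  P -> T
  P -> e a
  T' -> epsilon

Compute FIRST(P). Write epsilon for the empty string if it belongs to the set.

{epsilon, e, x, z}

FIRST(U): from U->z T x T' we get {z}; from U->epsilon we get {epsilon}. So FIRST(U) = {epsilon, z}.
FIRST(T'): from T'->epsilon we get {epsilon}. So FIRST(T') = {epsilon}.
FIRST(T): from T->P x P e we get {e, x, z}; from T->U we get {epsilon, z}; from T->epsilon we get {epsilon}. So FIRST(T) = {epsilon, e, x, z}.
FIRST(P): from P->T we get {epsilon, e, x, z}; from P->e a we get {e}. So FIRST(P) = {epsilon, e, x, z}.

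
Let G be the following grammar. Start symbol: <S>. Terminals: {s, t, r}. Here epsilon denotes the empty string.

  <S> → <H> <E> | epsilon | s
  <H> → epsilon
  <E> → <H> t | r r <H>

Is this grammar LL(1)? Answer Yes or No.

FIRST(<S>) = {epsilon, r, s, t}
FIRST(<H>) = {epsilon}
FIRST(<E>) = {r, t}
FOLLOW(<S>) = {$}
FOLLOW(<H>) = {$, r, t}
FOLLOW(<E>) = {$}
Each cell of M receives at most one production.

Yes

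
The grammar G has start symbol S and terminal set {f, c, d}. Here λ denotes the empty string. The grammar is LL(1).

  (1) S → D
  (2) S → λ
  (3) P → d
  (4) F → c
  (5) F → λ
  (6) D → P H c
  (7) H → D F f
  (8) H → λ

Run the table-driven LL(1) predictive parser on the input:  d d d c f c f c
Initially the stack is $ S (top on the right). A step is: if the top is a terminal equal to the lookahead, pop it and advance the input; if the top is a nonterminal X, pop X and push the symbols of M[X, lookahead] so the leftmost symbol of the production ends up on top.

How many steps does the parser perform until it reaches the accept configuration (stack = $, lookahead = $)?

20

      Stack                Input              Action
   1  $ S                  d d d c f c f c $  expand S → D
   2  $ D                  d d d c f c f c $  expand D → P H c
   3  $ c H P              d d d c f c f c $  expand P → d
   4  $ c H d              d d d c f c f c $  match d
   5  $ c H                d d c f c f c $    expand H → D F f
   6  $ c f F D            d d c f c f c $    expand D → P H c
   7  $ c f F c H P        d d c f c f c $    expand P → d
   8  $ c f F c H d        d d c f c f c $    match d
   9  $ c f F c H          d c f c f c $      expand H → D F f
  10  $ c f F c f F D      d c f c f c $      expand D → P H c
  11  $ c f F c f F c H P  d c f c f c $      expand P → d
  12  $ c f F c f F c H d  d c f c f c $      match d
  13  $ c f F c f F c H    c f c f c $        expand H → λ
  14  $ c f F c f F c      c f c f c $        match c
  15  $ c f F c f F        f c f c $          expand F → λ
  16  $ c f F c f          f c f c $          match f
  17  $ c f F c            c f c $            match c
  18  $ c f F              f c $              expand F → λ
  19  $ c f                f c $              match f
  20  $ c                  c $                match c
Accept reached after 20 steps.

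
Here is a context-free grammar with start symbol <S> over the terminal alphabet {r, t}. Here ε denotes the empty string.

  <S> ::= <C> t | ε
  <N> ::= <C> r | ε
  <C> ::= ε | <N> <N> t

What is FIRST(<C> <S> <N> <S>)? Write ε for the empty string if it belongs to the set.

FIRST(<S>) = {ε, r, t}  (via <C> t)
FIRST(<N>) = {ε, r, t}  (via <C> r)
FIRST(<C>) = {ε, r, t}  (via <N> <N> t)
FIRST(<C> <S> <N> <S>): take FIRST of each symbol in turn, carrying on past any symbol whose FIRST contains ε; result {ε, r, t}.

{ε, r, t}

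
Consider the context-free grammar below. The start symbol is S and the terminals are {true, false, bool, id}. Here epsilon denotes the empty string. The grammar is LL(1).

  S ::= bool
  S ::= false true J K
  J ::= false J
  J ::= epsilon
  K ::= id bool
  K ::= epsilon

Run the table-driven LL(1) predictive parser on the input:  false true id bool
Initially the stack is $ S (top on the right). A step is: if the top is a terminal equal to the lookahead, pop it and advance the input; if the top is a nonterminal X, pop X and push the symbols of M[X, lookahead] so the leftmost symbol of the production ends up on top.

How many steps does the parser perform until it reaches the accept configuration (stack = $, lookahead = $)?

7

     Stack             Input                 Action
  1  $ S               false true id bool $  expand S ::= false true J K
  2  $ K J true false  false true id bool $  match false
  3  $ K J true        true id bool $        match true
  4  $ K J             id bool $             expand J ::= epsilon
  5  $ K               id bool $             expand K ::= id bool
  6  $ bool id         id bool $             match id
  7  $ bool            bool $                match bool
Accept reached after 7 steps.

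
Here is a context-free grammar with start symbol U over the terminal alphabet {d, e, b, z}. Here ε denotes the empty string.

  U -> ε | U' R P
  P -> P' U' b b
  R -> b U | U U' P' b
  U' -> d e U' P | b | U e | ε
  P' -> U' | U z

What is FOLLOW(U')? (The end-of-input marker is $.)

FIRST(U) = {ε, b, d, e, z}  (via U' R P)
FIRST(U') = {ε, b, d, e, z}  (via U e)
FIRST(P') = {ε, b, d, e, z}  (via U', U z)
FIRST(P) = {b, d, e, z}  (via P' U' b b)
FIRST(R) = {b, d, e, z}  (via U U' P' b)
FOLLOW(U) includes $ since U is the start symbol.
FOLLOW(R): in U->U' R P, R is followed by P with FIRST {b, d, e, z}. Thus FOLLOW(R) = {b, d, e, z}.
FOLLOW(U): in R->b U, the suffix after U is empty, so FOLLOW(U) ⊇ FOLLOW(R) = {b, d, e, z}; in R->U U' P' b, U is followed by U' P' b with FIRST {b, d, e, z}; in U'->U e, U is followed by e with FIRST {e}; in P'->U z, U is followed by z with FIRST {z}. Thus FOLLOW(U) = {$, b, d, e, z}.
FOLLOW(P'): in P->P' U' b b, P' is followed by U' b b with FIRST {b, d, e, z}; in R->U U' P' b, P' is followed by b with FIRST {b}. Thus FOLLOW(P') = {b, d, e, z}.
FOLLOW(U'): in U->U' R P, U' is followed by R P with FIRST {b, d, e, z}; in P->P' U' b b, U' is followed by b b with FIRST {b}; in R->U U' P' b, U' is followed by P' b with FIRST {b, d, e, z}; in U'->d e U' P, U' is followed by P with FIRST {b, d, e, z}; in P'->U', the suffix after U' is empty, so FOLLOW(U') ⊇ FOLLOW(P') = {b, d, e, z}. Thus FOLLOW(U') = {b, d, e, z}.
FOLLOW(P): in U->U' R P, the suffix after P is empty, so FOLLOW(P) ⊇ FOLLOW(U) = {$, b, d, e, z}; in U'->d e U' P, the suffix after P is empty, so FOLLOW(P) ⊇ FOLLOW(U') = {b, d, e, z}. Thus FOLLOW(P) = {$, b, d, e, z}.

{b, d, e, z}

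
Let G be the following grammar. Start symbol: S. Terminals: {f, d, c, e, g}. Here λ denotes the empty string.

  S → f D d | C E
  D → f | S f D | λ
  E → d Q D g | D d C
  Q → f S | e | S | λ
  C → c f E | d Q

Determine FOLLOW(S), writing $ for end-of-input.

{$, c, d, f, g}

FIRST(C): from C→c f E we get {c}; from C→d Q we get {d}. So FIRST(C) = {c, d}.
FIRST(S): from S→f D d we get {f}; from S→C E we get {c, d}. So FIRST(S) = {c, d, f}.
FIRST(D): from D→f we get {f}; from D→S f D we get {c, d, f}; from D→λ we get {λ}. So FIRST(D) = {λ, c, d, f}.
FIRST(Q): from Q→f S we get {f}; from Q→e we get {e}; from Q→S we get {c, d, f}; from Q→λ we get {λ}. So FIRST(Q) = {λ, c, d, e, f}.
FIRST(E): from E→d Q D g we get {d}; from E→D d C we get {c, d, f}. So FIRST(E) = {c, d, f}.
FOLLOW(S) includes $ since S is the start symbol.
FOLLOW(D): in S→f D d, D is followed by d with FIRST {d}; in D→S f D, the suffix after D is empty (adds nothing new); in E→d Q D g, D is followed by g with FIRST {g}; in E→D d C, D is followed by d C with FIRST {d}. Thus FOLLOW(D) = {d, g}.
FOLLOW(S): in D→S f D, S is followed by f D with FIRST {f}; in Q→f S, the suffix after S is empty, so FOLLOW(S) ⊇ FOLLOW(Q) = {$, c, d, f, g}; in Q→S, the suffix after S is empty, so FOLLOW(S) ⊇ FOLLOW(Q) = {$, c, d, f, g}. Thus FOLLOW(S) = {$, c, d, f, g}.
FOLLOW(E): in S→C E, the suffix after E is empty, so FOLLOW(E) ⊇ FOLLOW(S) = {$, c, d, f, g}; in C→c f E, the suffix after E is empty, so FOLLOW(E) ⊇ FOLLOW(C) = {$, c, d, f, g}. Thus FOLLOW(E) = {$, c, d, f, g}.
FOLLOW(C): in S→C E, C is followed by E with FIRST {c, d, f}; in E→D d C, the suffix after C is empty, so FOLLOW(C) ⊇ FOLLOW(E) = {$, c, d, f, g}. Thus FOLLOW(C) = {$, c, d, f, g}.
FOLLOW(Q): in E→d Q D g, Q is followed by D g with FIRST {c, d, f, g}; in C→d Q, the suffix after Q is empty, so FOLLOW(Q) ⊇ FOLLOW(C) = {$, c, d, f, g}. Thus FOLLOW(Q) = {$, c, d, f, g}.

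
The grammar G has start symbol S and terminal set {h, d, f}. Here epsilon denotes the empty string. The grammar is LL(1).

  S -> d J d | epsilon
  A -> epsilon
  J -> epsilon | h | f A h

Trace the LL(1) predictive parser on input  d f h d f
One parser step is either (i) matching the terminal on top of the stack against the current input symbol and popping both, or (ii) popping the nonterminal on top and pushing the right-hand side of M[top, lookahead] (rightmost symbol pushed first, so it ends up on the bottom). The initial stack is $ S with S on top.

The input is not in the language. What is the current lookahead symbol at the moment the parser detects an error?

f

step 1: stack=$ S  input=d f h d f $  — expand S -> d J d
step 2: stack=$ d J d  input=d f h d f $  — match d
step 3: stack=$ d J  input=f h d f $  — expand J -> f A h
step 4: stack=$ d h A f  input=f h d f $  — match f
step 5: stack=$ d h A  input=h d f $  — expand A -> epsilon
step 6: stack=$ d h  input=h d f $  — match h
step 7: stack=$ d  input=d f $  — match d
step 8: stack=$  input=f $  — error: stack empty but input remains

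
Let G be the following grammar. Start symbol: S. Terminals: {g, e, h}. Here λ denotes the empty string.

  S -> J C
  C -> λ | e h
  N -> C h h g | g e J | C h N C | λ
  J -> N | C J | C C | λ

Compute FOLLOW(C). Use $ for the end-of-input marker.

FIRST(C) = {λ, e}
FIRST(N) = {λ, e, g, h}  (via C h h g, C h N C)
FIRST(J) = {λ, e, g, h}  (via N, C J, C C)
FIRST(S) = {λ, e, g, h}  (via J C)
FOLLOW(S) includes $ since S is the start symbol.
FOLLOW(S): S appears on no right-hand side. Thus FOLLOW(S) = {$}.
FOLLOW(C): in S->J C, the suffix after C is empty, so FOLLOW(C) ⊇ FOLLOW(S) = {$}; in N->C h h g, C is followed by h h g with FIRST {h}; in N->C h N C (occurrence 1), C is followed by h N C with FIRST {h}; in N->C h N C (occurrence 2), the suffix after C is empty, so FOLLOW(C) ⊇ FOLLOW(N) = {$, e}; in J->C J, C is followed by J with FIRST {λ, e, g, h}; in J->C J, the suffix after C is nullable, so FOLLOW(C) ⊇ FOLLOW(J) = {$, e}; in J->C C (occurrence 1), C is followed by C with FIRST {λ, e}; in J->C C (occurrence 1), the suffix after C is nullable, so FOLLOW(C) ⊇ FOLLOW(J) = {$, e}; in J->C C (occurrence 2), the suffix after C is empty, so FOLLOW(C) ⊇ FOLLOW(J) = {$, e}. Thus FOLLOW(C) = {$, e, g, h}.
FOLLOW(N): in N->C h N C, N is followed by C with FIRST {λ, e}; in N->C h N C, the suffix after N is nullable (adds nothing new); in J->N, the suffix after N is empty, so FOLLOW(N) ⊇ FOLLOW(J) = {$, e}. Thus FOLLOW(N) = {$, e}.
FOLLOW(J): in S->J C, J is followed by C with FIRST {λ, e}; in S->J C, the suffix after J is nullable, so FOLLOW(J) ⊇ FOLLOW(S) = {$}; in N->g e J, the suffix after J is empty, so FOLLOW(J) ⊇ FOLLOW(N) = {$, e}; in J->C J, the suffix after J is empty (adds nothing new). Thus FOLLOW(J) = {$, e}.

{$, e, g, h}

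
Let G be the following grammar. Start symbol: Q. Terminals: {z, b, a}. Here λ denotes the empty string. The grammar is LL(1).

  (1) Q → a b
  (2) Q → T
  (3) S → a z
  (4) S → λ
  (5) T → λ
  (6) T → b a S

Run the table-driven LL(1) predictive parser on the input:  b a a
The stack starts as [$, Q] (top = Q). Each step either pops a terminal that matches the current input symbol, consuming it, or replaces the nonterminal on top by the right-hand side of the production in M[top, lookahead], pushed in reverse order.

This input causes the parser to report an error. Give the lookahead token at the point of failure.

step 1: stack=$ Q  input=b a a $  — expand Q → T
step 2: stack=$ T  input=b a a $  — expand T → b a S
step 3: stack=$ S a b  input=b a a $  — match b
step 4: stack=$ S a  input=a a $  — match a
step 5: stack=$ S  input=a $  — expand S → a z
step 6: stack=$ z a  input=a $  — match a
step 7: stack=$ z  input=$  — error: top is terminal z but lookahead is $

$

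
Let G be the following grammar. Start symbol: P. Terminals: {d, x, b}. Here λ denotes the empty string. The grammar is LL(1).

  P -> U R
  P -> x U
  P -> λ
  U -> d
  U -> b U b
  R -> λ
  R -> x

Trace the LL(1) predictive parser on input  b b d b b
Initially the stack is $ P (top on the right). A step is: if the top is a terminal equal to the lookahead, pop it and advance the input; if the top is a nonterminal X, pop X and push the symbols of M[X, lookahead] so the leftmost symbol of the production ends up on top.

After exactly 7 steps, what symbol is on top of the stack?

b

step 1: stack=$ P  input=b b d b b $  — expand P -> U R
step 2: stack=$ R U  input=b b d b b $  — expand U -> b U b
step 3: stack=$ R b U b  input=b b d b b $  — match b
step 4: stack=$ R b U  input=b d b b $  — expand U -> b U b
step 5: stack=$ R b b U b  input=b d b b $  — match b
step 6: stack=$ R b b U  input=d b b $  — expand U -> d
step 7: stack=$ R b b d  input=d b b $  — match d
Stack after step 7: $ R b b (top = b).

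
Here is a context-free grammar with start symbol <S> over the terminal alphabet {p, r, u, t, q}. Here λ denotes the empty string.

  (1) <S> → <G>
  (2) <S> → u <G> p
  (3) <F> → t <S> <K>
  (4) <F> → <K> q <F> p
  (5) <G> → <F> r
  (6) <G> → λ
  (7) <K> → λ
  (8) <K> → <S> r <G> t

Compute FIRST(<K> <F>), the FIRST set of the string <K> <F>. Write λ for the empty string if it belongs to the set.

{q, r, t, u}

FIRST(<S>) = {λ, q, r, t, u}  (via <G>)
FIRST(<K>) = {λ, q, r, t, u}  (via <S> r <G> t)
FIRST(<F>) = {q, r, t, u}  (via <K> q <F> p)
FIRST(<G>) = {λ, q, r, t, u}  (via <F> r)
FIRST(<K> <F>): take FIRST of each symbol in turn, carrying on past any symbol whose FIRST contains λ; result {q, r, t, u}.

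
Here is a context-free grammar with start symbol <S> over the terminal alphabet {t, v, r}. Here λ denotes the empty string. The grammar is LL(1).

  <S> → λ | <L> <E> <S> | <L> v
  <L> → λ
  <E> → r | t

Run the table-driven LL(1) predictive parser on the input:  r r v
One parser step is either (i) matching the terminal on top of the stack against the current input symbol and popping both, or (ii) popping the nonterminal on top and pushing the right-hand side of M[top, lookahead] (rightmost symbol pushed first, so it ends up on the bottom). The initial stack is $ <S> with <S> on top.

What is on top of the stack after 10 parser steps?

v

      Stack          Input    Action
   1  $ <S>          r r v $  expand <S> → <L> <E> <S>
   2  $ <S> <E> <L>  r r v $  expand <L> → λ
   3  $ <S> <E>      r r v $  expand <E> → r
   4  $ <S> r        r r v $  match r
   5  $ <S>          r v $    expand <S> → <L> <E> <S>
   6  $ <S> <E> <L>  r v $    expand <L> → λ
   7  $ <S> <E>      r v $    expand <E> → r
   8  $ <S> r        r v $    match r
   9  $ <S>          v $      expand <S> → <L> v
  10  $ v <L>        v $      expand <L> → λ
Stack after step 10: $ v (top = v).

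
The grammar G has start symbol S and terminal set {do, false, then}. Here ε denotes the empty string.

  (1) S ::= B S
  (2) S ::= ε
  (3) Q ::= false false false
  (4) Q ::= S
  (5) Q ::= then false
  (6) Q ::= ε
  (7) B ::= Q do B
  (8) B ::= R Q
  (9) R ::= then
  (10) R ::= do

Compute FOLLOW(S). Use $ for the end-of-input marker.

{$, do, false, then}

FIRST(R) = {do, then}
FIRST(S) = {ε, do, false, then}  (via B S)
FIRST(Q) = {ε, do, false, then}  (via S)
FIRST(B) = {do, false, then}  (via Q do B, R Q)
FOLLOW(S) includes $ since S is the start symbol.
FOLLOW(S): in S::=B S, the suffix after S is empty (adds nothing new); in Q::=S, the suffix after S is empty, so FOLLOW(S) ⊇ FOLLOW(Q) = {$, do, false, then}. Thus FOLLOW(S) = {$, do, false, then}.
FOLLOW(B): in S::=B S, B is followed by S with FIRST {ε, do, false, then}; in S::=B S, the suffix after B is nullable, so FOLLOW(B) ⊇ FOLLOW(S) = {$, do, false, then}; in B::=Q do B, the suffix after B is empty (adds nothing new). Thus FOLLOW(B) = {$, do, false, then}.
FOLLOW(Q): in B::=Q do B, Q is followed by do B with FIRST {do}; in B::=R Q, the suffix after Q is empty, so FOLLOW(Q) ⊇ FOLLOW(B) = {$, do, false, then}. Thus FOLLOW(Q) = {$, do, false, then}.
FOLLOW(R): in B::=R Q, R is followed by Q with FIRST {ε, do, false, then}; in B::=R Q, the suffix after R is nullable, so FOLLOW(R) ⊇ FOLLOW(B) = {$, do, false, then}. Thus FOLLOW(R) = {$, do, false, then}.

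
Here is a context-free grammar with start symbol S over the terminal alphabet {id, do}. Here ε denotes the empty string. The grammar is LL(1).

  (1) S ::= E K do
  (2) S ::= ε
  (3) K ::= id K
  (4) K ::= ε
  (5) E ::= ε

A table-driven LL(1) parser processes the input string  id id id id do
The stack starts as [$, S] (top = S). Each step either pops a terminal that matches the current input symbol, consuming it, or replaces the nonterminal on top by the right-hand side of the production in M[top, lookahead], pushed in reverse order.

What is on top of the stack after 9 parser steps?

id

step 1: stack=$ S  input=id id id id do $  — expand S ::= E K do
step 2: stack=$ do K E  input=id id id id do $  — expand E ::= ε
step 3: stack=$ do K  input=id id id id do $  — expand K ::= id K
step 4: stack=$ do K id  input=id id id id do $  — match id
step 5: stack=$ do K  input=id id id do $  — expand K ::= id K
step 6: stack=$ do K id  input=id id id do $  — match id
step 7: stack=$ do K  input=id id do $  — expand K ::= id K
step 8: stack=$ do K id  input=id id do $  — match id
step 9: stack=$ do K  input=id do $  — expand K ::= id K
Stack after step 9: $ do K id (top = id).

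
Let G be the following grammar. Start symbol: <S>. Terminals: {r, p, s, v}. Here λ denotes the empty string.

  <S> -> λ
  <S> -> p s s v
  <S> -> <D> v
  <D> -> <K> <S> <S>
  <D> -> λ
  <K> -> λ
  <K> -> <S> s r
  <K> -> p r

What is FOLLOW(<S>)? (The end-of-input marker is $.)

FIRST(<S>) = {λ, p, s, v}  (via <D> v)
FIRST(<K>) = {λ, p, s, v}  (via <S> s r)
FIRST(<D>) = {λ, p, s, v}  (via <K> <S> <S>)
FOLLOW(<S>) includes $ since <S> is the start symbol.
FOLLOW(<D>): in <S>-><D> v, <D> is followed by v with FIRST {v}. Thus FOLLOW(<D>) = {v}.
FOLLOW(<S>): in <D>-><K> <S> <S> (occurrence 1), <S> is followed by <S> with FIRST {λ, p, s, v}; in <D>-><K> <S> <S> (occurrence 1), the suffix after <S> is nullable, so FOLLOW(<S>) ⊇ FOLLOW(<D>) = {v}; in <D>-><K> <S> <S> (occurrence 2), the suffix after <S> is empty, so FOLLOW(<S>) ⊇ FOLLOW(<D>) = {v}; in <K>-><S> s r, <S> is followed by s r with FIRST {s}. Thus FOLLOW(<S>) = {$, p, s, v}.
FOLLOW(<K>): in <D>-><K> <S> <S>, <K> is followed by <S> <S> with FIRST {λ, p, s, v}; in <D>-><K> <S> <S>, the suffix after <K> is nullable, so FOLLOW(<K>) ⊇ FOLLOW(<D>) = {v}. Thus FOLLOW(<K>) = {p, s, v}.

{$, p, s, v}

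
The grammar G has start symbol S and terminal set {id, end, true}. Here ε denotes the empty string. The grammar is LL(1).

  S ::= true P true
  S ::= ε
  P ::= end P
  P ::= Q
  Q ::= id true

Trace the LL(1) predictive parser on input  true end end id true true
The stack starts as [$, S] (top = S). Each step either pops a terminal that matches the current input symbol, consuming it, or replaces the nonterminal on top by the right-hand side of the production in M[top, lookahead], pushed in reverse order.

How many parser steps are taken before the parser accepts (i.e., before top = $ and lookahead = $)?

11

step 1: stack=$ S  input=true end end id true true $  — expand S ::= true P true
step 2: stack=$ true P true  input=true end end id true true $  — match true
step 3: stack=$ true P  input=end end id true true $  — expand P ::= end P
step 4: stack=$ true P end  input=end end id true true $  — match end
step 5: stack=$ true P  input=end id true true $  — expand P ::= end P
step 6: stack=$ true P end  input=end id true true $  — match end
step 7: stack=$ true P  input=id true true $  — expand P ::= Q
step 8: stack=$ true Q  input=id true true $  — expand Q ::= id true
step 9: stack=$ true true id  input=id true true $  — match id
step 10: stack=$ true true  input=true true $  — match true
step 11: stack=$ true  input=true $  — match true
Accept reached after 11 steps.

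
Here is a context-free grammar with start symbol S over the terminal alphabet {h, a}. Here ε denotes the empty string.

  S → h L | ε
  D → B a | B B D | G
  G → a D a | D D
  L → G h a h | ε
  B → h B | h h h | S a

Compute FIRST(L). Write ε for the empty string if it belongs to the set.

{ε, a, h}

FIRST(S): from S→h L we get {h}; from S→ε we get {ε}. So FIRST(S) = {ε, h}.
FIRST(B): from B→h B we get {h}; from B→h h h we get {h}; from B→S a we get {a, h}. So FIRST(B) = {a, h}.
FIRST(D): from D→B a we get {a, h}; from D→B B D we get {a, h}; from D→G we get {a, h}. So FIRST(D) = {a, h}.
FIRST(G): from G→a D a we get {a}; from G→D D we get {a, h}. So FIRST(G) = {a, h}.
FIRST(L): from L→G h a h we get {a, h}; from L→ε we get {ε}. So FIRST(L) = {ε, a, h}.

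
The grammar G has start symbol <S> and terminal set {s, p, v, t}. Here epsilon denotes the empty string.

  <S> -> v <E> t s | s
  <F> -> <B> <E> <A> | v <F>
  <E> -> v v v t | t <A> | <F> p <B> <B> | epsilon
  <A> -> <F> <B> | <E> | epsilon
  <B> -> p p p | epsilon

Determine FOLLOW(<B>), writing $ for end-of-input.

FIRST(<S>) = {s, v}
FIRST(<B>) = {epsilon, p}
FIRST(<F>) = {epsilon, p, t, v}  (via <B> <E> <A>)
FIRST(<E>) = {epsilon, p, t, v}  (via <F> p <B> <B>)
FIRST(<A>) = {epsilon, p, t, v}  (via <F> <B>, <E>)
FOLLOW(<S>) includes $ since <S> is the start symbol.
FOLLOW(<S>): <S> appears on no right-hand side. Thus FOLLOW(<S>) = {$}.
FOLLOW(<F>): in <F>->v <F>, the suffix after <F> is empty (adds nothing new); in <E>-><F> p <B> <B>, <F> is followed by p <B> <B> with FIRST {p}; in <A>-><F> <B>, <F> is followed by <B> with FIRST {epsilon, p}; in <A>-><F> <B>, the suffix after <F> is nullable, so FOLLOW(<F>) ⊇ FOLLOW(<A>) = {p, t, v}. Thus FOLLOW(<F>) = {p, t, v}.
FOLLOW(<E>): in <S>->v <E> t s, <E> is followed by t s with FIRST {t}; in <F>-><B> <E> <A>, <E> is followed by <A> with FIRST {epsilon, p, t, v}; in <F>-><B> <E> <A>, the suffix after <E> is nullable, so FOLLOW(<E>) ⊇ FOLLOW(<F>) = {p, t, v}; in <A>-><E>, the suffix after <E> is empty, so FOLLOW(<E>) ⊇ FOLLOW(<A>) = {p, t, v}. Thus FOLLOW(<E>) = {p, t, v}.
FOLLOW(<A>): in <F>-><B> <E> <A>, the suffix after <A> is empty, so FOLLOW(<A>) ⊇ FOLLOW(<F>) = {p, t, v}; in <E>->t <A>, the suffix after <A> is empty, so FOLLOW(<A>) ⊇ FOLLOW(<E>) = {p, t, v}. Thus FOLLOW(<A>) = {p, t, v}.
FOLLOW(<B>): in <F>-><B> <E> <A>, <B> is followed by <E> <A> with FIRST {epsilon, p, t, v}; in <F>-><B> <E> <A>, the suffix after <B> is nullable, so FOLLOW(<B>) ⊇ FOLLOW(<F>) = {p, t, v}; in <E>-><F> p <B> <B> (occurrence 1), <B> is followed by <B> with FIRST {epsilon, p}; in <E>-><F> p <B> <B> (occurrence 1), the suffix after <B> is nullable, so FOLLOW(<B>) ⊇ FOLLOW(<E>) = {p, t, v}; in <E>-><F> p <B> <B> (occurrence 2), the suffix after <B> is empty, so FOLLOW(<B>) ⊇ FOLLOW(<E>) = {p, t, v}; in <A>-><F> <B>, the suffix after <B> is empty, so FOLLOW(<B>) ⊇ FOLLOW(<A>) = {p, t, v}. Thus FOLLOW(<B>) = {p, t, v}.

{p, t, v}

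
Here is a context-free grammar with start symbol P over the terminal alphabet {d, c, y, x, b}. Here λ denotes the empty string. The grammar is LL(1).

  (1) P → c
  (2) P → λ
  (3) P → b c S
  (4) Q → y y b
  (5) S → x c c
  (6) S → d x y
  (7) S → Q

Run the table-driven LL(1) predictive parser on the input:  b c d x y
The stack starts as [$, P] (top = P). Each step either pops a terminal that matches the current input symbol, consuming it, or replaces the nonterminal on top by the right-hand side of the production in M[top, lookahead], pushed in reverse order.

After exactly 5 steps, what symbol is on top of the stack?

step 1: stack=$ P  input=b c d x y $  — expand P → b c S
step 2: stack=$ S c b  input=b c d x y $  — match b
step 3: stack=$ S c  input=c d x y $  — match c
step 4: stack=$ S  input=d x y $  — expand S → d x y
step 5: stack=$ y x d  input=d x y $  — match d
Stack after step 5: $ y x (top = x).

x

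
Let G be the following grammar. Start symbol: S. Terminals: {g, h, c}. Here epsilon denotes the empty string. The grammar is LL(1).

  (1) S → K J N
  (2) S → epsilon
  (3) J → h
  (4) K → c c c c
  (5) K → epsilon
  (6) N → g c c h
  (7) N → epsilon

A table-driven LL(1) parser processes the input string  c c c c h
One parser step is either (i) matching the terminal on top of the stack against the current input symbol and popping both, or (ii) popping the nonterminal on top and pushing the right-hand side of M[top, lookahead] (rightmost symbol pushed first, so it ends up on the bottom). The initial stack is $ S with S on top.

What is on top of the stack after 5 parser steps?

c

step 1: stack=$ S  input=c c c c h $  — expand S → K J N
step 2: stack=$ N J K  input=c c c c h $  — expand K → c c c c
step 3: stack=$ N J c c c c  input=c c c c h $  — match c
step 4: stack=$ N J c c c  input=c c c h $  — match c
step 5: stack=$ N J c c  input=c c h $  — match c
Stack after step 5: $ N J c (top = c).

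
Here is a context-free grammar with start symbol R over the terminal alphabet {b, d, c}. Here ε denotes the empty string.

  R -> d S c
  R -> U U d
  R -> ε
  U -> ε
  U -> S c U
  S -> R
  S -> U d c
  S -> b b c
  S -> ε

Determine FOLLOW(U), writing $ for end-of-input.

{b, c, d}

FIRST(R): from R->d S c we get {d}; from R->U U d we get {b, c, d}; from R->ε we get {ε}. So FIRST(R) = {ε, b, c, d}.
FIRST(U): from U->ε we get {ε}; from U->S c U we get {b, c, d}. So FIRST(U) = {ε, b, c, d}.
FIRST(S): from S->R we get {ε, b, c, d}; from S->U d c we get {b, c, d}; from S->b b c we get {b}; from S->ε we get {ε}. So FIRST(S) = {ε, b, c, d}.
FOLLOW(R) includes $ since R is the start symbol.
FOLLOW(U): in R->U U d (occurrence 1), U is followed by U d with FIRST {b, c, d}; in R->U U d (occurrence 2), U is followed by d with FIRST {d}; in U->S c U, the suffix after U is empty (adds nothing new); in S->U d c, U is followed by d c with FIRST {d}. Thus FOLLOW(U) = {b, c, d}.
FOLLOW(S): in R->d S c, S is followed by c with FIRST {c}; in U->S c U, S is followed by c U with FIRST {c}. Thus FOLLOW(S) = {c}.
FOLLOW(R): in S->R, the suffix after R is empty, so FOLLOW(R) ⊇ FOLLOW(S) = {c}. Thus FOLLOW(R) = {$, c}.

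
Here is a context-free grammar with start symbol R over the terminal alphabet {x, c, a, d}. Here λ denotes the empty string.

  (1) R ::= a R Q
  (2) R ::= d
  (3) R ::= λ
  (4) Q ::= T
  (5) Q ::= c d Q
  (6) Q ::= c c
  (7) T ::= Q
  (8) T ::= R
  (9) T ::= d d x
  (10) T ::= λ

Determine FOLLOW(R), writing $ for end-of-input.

{$, a, c, d}

FIRST(R) = {λ, a, d}
FIRST(Q) = {λ, a, c, d}  (via T)
FIRST(T) = {λ, a, c, d}  (via Q, R)
FOLLOW(R) includes $ since R is the start symbol.
FOLLOW(R): in R::=a R Q, R is followed by Q with FIRST {λ, a, c, d}; in R::=a R Q, the suffix after R is nullable (adds nothing new); in T::=R, the suffix after R is empty, so FOLLOW(R) ⊇ FOLLOW(T) = {$, a, c, d}. Thus FOLLOW(R) = {$, a, c, d}.
FOLLOW(Q): in R::=a R Q, the suffix after Q is empty, so FOLLOW(Q) ⊇ FOLLOW(R) = {$, a, c, d}; in Q::=c d Q, the suffix after Q is empty (adds nothing new); in T::=Q, the suffix after Q is empty, so FOLLOW(Q) ⊇ FOLLOW(T) = {$, a, c, d}. Thus FOLLOW(Q) = {$, a, c, d}.
FOLLOW(T): in Q::=T, the suffix after T is empty, so FOLLOW(T) ⊇ FOLLOW(Q) = {$, a, c, d}. Thus FOLLOW(T) = {$, a, c, d}.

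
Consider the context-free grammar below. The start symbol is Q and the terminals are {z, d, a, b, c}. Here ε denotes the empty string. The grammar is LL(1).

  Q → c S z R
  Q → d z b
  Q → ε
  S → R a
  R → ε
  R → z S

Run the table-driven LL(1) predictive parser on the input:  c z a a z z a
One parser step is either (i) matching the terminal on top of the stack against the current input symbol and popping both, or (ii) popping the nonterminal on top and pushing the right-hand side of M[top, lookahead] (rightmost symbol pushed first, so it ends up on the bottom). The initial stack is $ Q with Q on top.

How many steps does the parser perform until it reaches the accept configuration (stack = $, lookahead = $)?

step 1: stack=$ Q  input=c z a a z z a $  — expand Q → c S z R
step 2: stack=$ R z S c  input=c z a a z z a $  — match c
step 3: stack=$ R z S  input=z a a z z a $  — expand S → R a
step 4: stack=$ R z a R  input=z a a z z a $  — expand R → z S
step 5: stack=$ R z a S z  input=z a a z z a $  — match z
step 6: stack=$ R z a S  input=a a z z a $  — expand S → R a
step 7: stack=$ R z a a R  input=a a z z a $  — expand R → ε
step 8: stack=$ R z a a  input=a a z z a $  — match a
step 9: stack=$ R z a  input=a z z a $  — match a
step 10: stack=$ R z  input=z z a $  — match z
step 11: stack=$ R  input=z a $  — expand R → z S
step 12: stack=$ S z  input=z a $  — match z
step 13: stack=$ S  input=a $  — expand S → R a
step 14: stack=$ a R  input=a $  — expand R → ε
step 15: stack=$ a  input=a $  — match a
Accept reached after 15 steps.

15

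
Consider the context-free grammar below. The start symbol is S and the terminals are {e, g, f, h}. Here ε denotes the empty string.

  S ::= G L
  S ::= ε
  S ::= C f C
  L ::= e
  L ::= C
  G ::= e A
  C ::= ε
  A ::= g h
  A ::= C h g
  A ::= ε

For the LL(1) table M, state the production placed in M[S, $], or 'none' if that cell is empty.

FIRST(G) = {e}
FIRST(C) = {ε}
FIRST(S) = {ε, e, f}  (via G L, C f C)
FIRST(L) = {ε, e}  (via C)
FIRST(A) = {ε, g, h}  (via C h g)
FOLLOW(S) includes $ since S is the start symbol.
FOLLOW(S): S appears on no right-hand side. Thus FOLLOW(S) = {$}.
For S ::= G L: FIRST(G L) = {e}, so it goes in M[S, t] for t ∈ {e}.
For S ::= ε: FIRST(ε) = {ε}, so it goes in M[S, t] for t ∈ {}; since ε ∈ FIRST, also for every t ∈ FOLLOW(S) = {$}.
For S ::= C f C: FIRST(C f C) = {f}, so it goes in M[S, t] for t ∈ {f}.

S ::= ε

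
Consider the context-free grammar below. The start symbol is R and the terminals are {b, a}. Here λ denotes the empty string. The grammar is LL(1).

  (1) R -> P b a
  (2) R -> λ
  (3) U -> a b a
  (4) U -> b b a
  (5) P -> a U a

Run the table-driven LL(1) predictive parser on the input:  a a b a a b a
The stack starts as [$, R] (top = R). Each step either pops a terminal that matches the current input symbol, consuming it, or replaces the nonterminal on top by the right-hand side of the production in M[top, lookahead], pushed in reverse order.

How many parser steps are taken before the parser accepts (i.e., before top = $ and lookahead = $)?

      Stack          Input            Action
   1  $ R            a a b a a b a $  expand R -> P b a
   2  $ a b P        a a b a a b a $  expand P -> a U a
   3  $ a b a U a    a a b a a b a $  match a
   4  $ a b a U      a b a a b a $    expand U -> a b a
   5  $ a b a a b a  a b a a b a $    match a
   6  $ a b a a b    b a a b a $      match b
   7  $ a b a a      a a b a $        match a
   8  $ a b a        a b a $          match a
   9  $ a b          b a $            match b
  10  $ a            a $              match a
Accept reached after 10 steps.

10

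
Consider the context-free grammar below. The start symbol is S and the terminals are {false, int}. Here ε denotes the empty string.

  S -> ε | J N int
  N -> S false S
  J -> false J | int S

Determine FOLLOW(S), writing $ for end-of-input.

FIRST(J) = {false, int}
FIRST(S) = {ε, false, int}  (via J N int)
FIRST(N) = {false, int}  (via S false S)
FOLLOW(S) includes $ since S is the start symbol.
FOLLOW(N): in S->J N int, N is followed by int with FIRST {int}. Thus FOLLOW(N) = {int}.
FOLLOW(J): in S->J N int, J is followed by N int with FIRST {false, int}; in J->false J, the suffix after J is empty (adds nothing new). Thus FOLLOW(J) = {false, int}.
FOLLOW(S): in N->S false S (occurrence 1), S is followed by false S with FIRST {false}; in N->S false S (occurrence 2), the suffix after S is empty, so FOLLOW(S) ⊇ FOLLOW(N) = {int}; in J->int S, the suffix after S is empty, so FOLLOW(S) ⊇ FOLLOW(J) = {false, int}. Thus FOLLOW(S) = {$, false, int}.

{$, false, int}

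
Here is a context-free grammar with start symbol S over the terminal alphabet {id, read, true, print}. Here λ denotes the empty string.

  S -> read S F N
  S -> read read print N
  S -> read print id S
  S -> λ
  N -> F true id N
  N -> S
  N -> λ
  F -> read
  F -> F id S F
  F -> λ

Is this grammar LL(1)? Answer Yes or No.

No

FIRST(S) = {λ, read}
FIRST(N) = {λ, id, read, true}
FIRST(F) = {λ, id, read}
FOLLOW(S) = {$, id, read, true}
FOLLOW(N) = {$, id, read, true}
FOLLOW(F) = {$, id, read, true}
Cell M[F, id] receives both F -> F id S F and F -> λ — the grammar is not LL(1).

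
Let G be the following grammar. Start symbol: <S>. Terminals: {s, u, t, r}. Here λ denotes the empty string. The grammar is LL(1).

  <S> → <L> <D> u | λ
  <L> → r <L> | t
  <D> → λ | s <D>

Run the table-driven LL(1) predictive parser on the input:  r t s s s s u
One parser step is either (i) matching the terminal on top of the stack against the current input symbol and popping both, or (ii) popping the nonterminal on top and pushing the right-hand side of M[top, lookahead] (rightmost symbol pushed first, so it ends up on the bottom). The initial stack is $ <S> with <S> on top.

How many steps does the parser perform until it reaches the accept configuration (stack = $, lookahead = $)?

step 1: stack=$ <S>  input=r t s s s s u $  — expand <S> → <L> <D> u
step 2: stack=$ u <D> <L>  input=r t s s s s u $  — expand <L> → r <L>
step 3: stack=$ u <D> <L> r  input=r t s s s s u $  — match r
step 4: stack=$ u <D> <L>  input=t s s s s u $  — expand <L> → t
step 5: stack=$ u <D> t  input=t s s s s u $  — match t
step 6: stack=$ u <D>  input=s s s s u $  — expand <D> → s <D>
step 7: stack=$ u <D> s  input=s s s s u $  — match s
step 8: stack=$ u <D>  input=s s s u $  — expand <D> → s <D>
step 9: stack=$ u <D> s  input=s s s u $  — match s
step 10: stack=$ u <D>  input=s s u $  — expand <D> → s <D>
step 11: stack=$ u <D> s  input=s s u $  — match s
step 12: stack=$ u <D>  input=s u $  — expand <D> → s <D>
step 13: stack=$ u <D> s  input=s u $  — match s
step 14: stack=$ u <D>  input=u $  — expand <D> → λ
step 15: stack=$ u  input=u $  — match u
Accept reached after 15 steps.

15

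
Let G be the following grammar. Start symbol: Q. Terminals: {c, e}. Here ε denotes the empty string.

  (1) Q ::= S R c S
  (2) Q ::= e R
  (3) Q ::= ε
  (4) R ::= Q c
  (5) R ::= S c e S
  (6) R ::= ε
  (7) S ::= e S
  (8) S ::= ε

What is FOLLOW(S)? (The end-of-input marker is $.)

{$, c, e}

FIRST(S): from S::=e S we get {e}; from S::=ε we get {ε}. So FIRST(S) = {ε, e}.
FIRST(Q): from Q::=S R c S we get {c, e}; from Q::=e R we get {e}; from Q::=ε we get {ε}. So FIRST(Q) = {ε, c, e}.
FIRST(R): from R::=Q c we get {c, e}; from R::=S c e S we get {c, e}; from R::=ε we get {ε}. So FIRST(R) = {ε, c, e}.
FOLLOW(Q) includes $ since Q is the start symbol.
FOLLOW(Q): in R::=Q c, Q is followed by c with FIRST {c}. Thus FOLLOW(Q) = {$, c}.
FOLLOW(R): in Q::=S R c S, R is followed by c S with FIRST {c}; in Q::=e R, the suffix after R is empty, so FOLLOW(R) ⊇ FOLLOW(Q) = {$, c}. Thus FOLLOW(R) = {$, c}.
FOLLOW(S): in Q::=S R c S (occurrence 1), S is followed by R c S with FIRST {c, e}; in Q::=S R c S (occurrence 2), the suffix after S is empty, so FOLLOW(S) ⊇ FOLLOW(Q) = {$, c}; in R::=S c e S (occurrence 1), S is followed by c e S with FIRST {c}; in R::=S c e S (occurrence 2), the suffix after S is empty, so FOLLOW(S) ⊇ FOLLOW(R) = {$, c}; in S::=e S, the suffix after S is empty (adds nothing new). Thus FOLLOW(S) = {$, c, e}.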